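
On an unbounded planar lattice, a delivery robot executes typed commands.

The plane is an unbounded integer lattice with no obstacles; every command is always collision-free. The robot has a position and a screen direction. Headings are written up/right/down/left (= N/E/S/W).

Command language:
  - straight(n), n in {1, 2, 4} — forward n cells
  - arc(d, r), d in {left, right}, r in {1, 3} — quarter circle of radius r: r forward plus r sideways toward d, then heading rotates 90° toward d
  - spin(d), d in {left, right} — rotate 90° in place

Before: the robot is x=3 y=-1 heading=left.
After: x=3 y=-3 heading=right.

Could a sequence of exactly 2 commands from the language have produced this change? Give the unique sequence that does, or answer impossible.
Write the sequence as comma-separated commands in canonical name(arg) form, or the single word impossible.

arc(left, 1), arc(left, 1)

key: cell and facing (now E) both changed — the 2 commands mix motion and turning
start: x=3 y=-1 heading=left
1. arc(left, 1) → x=2 y=-2 heading=down
2. arc(left, 1) → x=3 y=-3 heading=right
all 81 alternatives checked — unique.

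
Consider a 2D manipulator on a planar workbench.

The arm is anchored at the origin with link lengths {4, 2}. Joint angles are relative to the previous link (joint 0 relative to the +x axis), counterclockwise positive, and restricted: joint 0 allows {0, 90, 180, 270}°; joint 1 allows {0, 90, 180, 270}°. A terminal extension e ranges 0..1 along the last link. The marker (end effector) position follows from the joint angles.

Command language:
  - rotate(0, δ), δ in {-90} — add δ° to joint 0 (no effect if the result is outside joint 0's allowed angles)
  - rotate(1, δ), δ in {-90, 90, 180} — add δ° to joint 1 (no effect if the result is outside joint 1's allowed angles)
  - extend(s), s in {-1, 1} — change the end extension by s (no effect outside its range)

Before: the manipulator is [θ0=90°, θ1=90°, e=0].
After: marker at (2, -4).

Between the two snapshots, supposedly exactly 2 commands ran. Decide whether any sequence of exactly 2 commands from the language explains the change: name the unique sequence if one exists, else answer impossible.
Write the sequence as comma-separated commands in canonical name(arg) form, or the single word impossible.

rotate(0, -90), rotate(0, -90)

begin: [θ0=90°, θ1=90°, e=0]
[1] after rotate(0, -90): [θ0=0°, θ1=90°, e=0]
[2] after rotate(0, -90): [θ0=270°, θ1=90°, e=0]
no other 2-command option fits: unique.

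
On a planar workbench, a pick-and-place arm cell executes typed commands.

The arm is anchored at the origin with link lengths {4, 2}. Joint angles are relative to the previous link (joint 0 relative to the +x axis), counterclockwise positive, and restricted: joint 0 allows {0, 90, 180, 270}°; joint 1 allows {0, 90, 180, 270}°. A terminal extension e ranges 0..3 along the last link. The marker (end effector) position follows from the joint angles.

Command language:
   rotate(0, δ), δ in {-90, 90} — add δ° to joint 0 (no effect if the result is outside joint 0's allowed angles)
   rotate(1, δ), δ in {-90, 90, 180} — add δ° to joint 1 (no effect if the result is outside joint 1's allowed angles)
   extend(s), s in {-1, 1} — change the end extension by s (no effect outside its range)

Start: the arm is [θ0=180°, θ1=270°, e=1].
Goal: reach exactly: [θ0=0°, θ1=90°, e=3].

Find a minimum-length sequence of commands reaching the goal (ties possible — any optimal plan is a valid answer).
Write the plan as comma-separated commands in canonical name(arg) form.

initial: [θ0=180°, θ1=270°, e=1]
[1] after extend(1): [θ0=180°, θ1=270°, e=2]
[2] after extend(1): [θ0=180°, θ1=270°, e=3]
[3] after rotate(0, -90): [θ0=90°, θ1=270°, e=3]
[4] after rotate(0, -90): [θ0=0°, θ1=270°, e=3]
[5] after rotate(1, 180): [θ0=0°, θ1=90°, e=3]
no 4-step plan works, so 5 is optimal.

extend(1), extend(1), rotate(0, -90), rotate(0, -90), rotate(1, 180)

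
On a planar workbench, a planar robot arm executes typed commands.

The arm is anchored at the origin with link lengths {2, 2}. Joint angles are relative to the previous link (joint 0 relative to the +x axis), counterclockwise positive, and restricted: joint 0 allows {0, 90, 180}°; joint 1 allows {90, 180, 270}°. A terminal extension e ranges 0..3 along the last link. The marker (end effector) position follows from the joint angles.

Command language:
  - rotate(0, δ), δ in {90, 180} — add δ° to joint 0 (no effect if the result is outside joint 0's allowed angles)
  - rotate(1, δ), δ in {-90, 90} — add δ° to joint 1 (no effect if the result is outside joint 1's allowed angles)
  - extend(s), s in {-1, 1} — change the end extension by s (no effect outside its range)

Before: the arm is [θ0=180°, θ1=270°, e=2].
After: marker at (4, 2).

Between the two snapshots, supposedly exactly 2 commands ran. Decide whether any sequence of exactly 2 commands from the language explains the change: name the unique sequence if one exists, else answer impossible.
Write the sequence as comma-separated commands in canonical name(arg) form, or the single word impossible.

key: order matters: swapping rotate(0, 180) and rotate(0, 90) lands elsewhere
initial: [θ0=180°, θ1=270°, e=2]
[1] after rotate(0, 180): [θ0=0°, θ1=270°, e=2]
[2] after rotate(0, 90): [θ0=90°, θ1=270°, e=2]
uniquely the one of 36 2-step routes that fits.

rotate(0, 180), rotate(0, 90)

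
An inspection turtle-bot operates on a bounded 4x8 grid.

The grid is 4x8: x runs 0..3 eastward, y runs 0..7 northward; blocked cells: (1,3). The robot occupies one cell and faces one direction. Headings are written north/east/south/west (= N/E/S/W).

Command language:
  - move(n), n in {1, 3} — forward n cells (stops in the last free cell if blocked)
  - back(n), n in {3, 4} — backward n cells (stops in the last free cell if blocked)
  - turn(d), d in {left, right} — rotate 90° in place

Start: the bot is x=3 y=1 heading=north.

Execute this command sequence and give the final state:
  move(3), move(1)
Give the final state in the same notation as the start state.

x=3 y=5 heading=north

initial: x=3 y=1 heading=north
[1] after move(3): x=3 y=4 heading=north
[2] after move(1): x=3 y=5 heading=north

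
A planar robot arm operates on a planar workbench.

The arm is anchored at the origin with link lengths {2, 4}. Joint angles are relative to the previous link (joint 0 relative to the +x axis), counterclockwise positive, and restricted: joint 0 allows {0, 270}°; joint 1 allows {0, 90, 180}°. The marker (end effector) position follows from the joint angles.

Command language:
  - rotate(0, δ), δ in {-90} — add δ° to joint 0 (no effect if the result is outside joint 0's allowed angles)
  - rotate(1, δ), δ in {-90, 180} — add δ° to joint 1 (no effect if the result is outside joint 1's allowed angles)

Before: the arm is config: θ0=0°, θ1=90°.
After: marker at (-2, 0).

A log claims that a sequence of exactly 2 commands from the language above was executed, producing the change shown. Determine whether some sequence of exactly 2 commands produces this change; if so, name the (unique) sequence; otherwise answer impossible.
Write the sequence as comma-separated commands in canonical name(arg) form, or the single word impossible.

key: running rotate(1, 180) before rotate(1, -90) would end elsewhere — order is forced
t0: config: θ0=0°, θ1=90°
1. rotate(1, -90) → config: θ0=0°, θ1=0°
2. rotate(1, 180) → config: θ0=0°, θ1=180°
no other 2-command option fits: unique.

rotate(1, -90), rotate(1, 180)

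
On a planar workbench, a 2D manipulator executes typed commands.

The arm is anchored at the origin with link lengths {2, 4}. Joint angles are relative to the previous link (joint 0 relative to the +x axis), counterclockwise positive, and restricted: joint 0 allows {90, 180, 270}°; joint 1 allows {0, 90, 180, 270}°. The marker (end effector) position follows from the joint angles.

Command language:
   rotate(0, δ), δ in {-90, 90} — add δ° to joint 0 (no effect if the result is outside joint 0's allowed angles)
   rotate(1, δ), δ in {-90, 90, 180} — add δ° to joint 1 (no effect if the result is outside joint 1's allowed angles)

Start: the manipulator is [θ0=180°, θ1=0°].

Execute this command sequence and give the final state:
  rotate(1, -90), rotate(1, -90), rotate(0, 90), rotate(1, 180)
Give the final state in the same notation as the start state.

[θ0=270°, θ1=0°]

start: [θ0=180°, θ1=0°]
step 1 (rotate(1, -90)): [θ0=180°, θ1=270°]
step 2 (rotate(1, -90)): [θ0=180°, θ1=180°]
step 3 (rotate(0, 90)): [θ0=270°, θ1=180°]
step 4 (rotate(1, 180)): [θ0=270°, θ1=0°]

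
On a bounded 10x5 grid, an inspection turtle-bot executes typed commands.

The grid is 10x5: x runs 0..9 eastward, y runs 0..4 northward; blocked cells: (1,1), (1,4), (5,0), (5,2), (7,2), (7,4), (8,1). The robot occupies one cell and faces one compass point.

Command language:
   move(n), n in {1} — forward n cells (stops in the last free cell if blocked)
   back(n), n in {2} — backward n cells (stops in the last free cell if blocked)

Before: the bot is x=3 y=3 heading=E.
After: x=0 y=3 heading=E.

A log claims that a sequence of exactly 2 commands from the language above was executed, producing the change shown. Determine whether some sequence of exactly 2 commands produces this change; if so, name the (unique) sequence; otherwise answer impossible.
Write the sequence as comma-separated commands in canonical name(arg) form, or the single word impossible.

back(2), back(2)

key: the second back(2) runs into the grid edge before its full distance
from: x=3 y=3 heading=E
1. back(2) → x=1 y=3 heading=E
2. back(2) → x=0 y=3 heading=E
no other 2-command option fits: unique.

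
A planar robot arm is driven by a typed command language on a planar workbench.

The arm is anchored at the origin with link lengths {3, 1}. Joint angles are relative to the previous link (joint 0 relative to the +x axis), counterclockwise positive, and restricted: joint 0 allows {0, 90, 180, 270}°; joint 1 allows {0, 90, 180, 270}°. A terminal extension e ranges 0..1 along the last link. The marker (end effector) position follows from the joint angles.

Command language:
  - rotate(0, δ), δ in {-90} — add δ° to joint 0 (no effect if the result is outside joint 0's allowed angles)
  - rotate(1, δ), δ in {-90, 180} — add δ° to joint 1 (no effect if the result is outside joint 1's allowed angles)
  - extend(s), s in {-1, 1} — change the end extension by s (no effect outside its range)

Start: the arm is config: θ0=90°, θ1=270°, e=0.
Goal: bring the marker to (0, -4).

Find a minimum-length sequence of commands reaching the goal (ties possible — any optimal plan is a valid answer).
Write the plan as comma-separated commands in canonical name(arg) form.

initial: config: θ0=90°, θ1=270°, e=0
t=1 rotate(0, -90) ⇒ config: θ0=0°, θ1=270°, e=0
t=2 rotate(0, -90) ⇒ config: θ0=270°, θ1=270°, e=0
t=3 rotate(1, -90) ⇒ config: θ0=270°, θ1=180°, e=0
t=4 rotate(1, 180) ⇒ config: θ0=270°, θ1=0°, e=0
no 3-step plan works, so 4 is optimal.

rotate(0, -90), rotate(0, -90), rotate(1, -90), rotate(1, 180)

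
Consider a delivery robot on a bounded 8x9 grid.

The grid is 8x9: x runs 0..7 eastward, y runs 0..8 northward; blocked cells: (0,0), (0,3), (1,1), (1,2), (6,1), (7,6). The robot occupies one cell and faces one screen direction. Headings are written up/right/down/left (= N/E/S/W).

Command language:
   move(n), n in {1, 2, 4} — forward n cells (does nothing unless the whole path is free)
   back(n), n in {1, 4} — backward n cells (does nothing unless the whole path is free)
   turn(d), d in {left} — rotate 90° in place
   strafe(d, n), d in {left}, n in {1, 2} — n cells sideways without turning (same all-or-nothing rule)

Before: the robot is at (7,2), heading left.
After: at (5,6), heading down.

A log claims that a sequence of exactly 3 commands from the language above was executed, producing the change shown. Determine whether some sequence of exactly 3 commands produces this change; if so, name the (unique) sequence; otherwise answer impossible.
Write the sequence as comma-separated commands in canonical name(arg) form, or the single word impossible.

key: position moved to (5,6) AND the heading swung to S — translation plus rotation needed
t0: at (7,2), heading left
t=1 move(2) ⇒ at (5,2), heading left
t=2 turn(left) ⇒ at (5,2), heading down
t=3 back(4) ⇒ at (5,6), heading down
no other 3-command option fits: unique.

move(2), turn(left), back(4)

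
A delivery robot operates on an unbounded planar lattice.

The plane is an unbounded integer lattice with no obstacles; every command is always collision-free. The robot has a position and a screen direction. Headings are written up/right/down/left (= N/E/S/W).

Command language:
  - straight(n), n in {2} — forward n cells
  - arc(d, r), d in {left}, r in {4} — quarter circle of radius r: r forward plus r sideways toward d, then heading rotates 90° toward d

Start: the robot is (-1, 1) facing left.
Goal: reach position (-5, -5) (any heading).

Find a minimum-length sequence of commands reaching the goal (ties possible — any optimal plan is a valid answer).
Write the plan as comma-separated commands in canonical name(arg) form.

arc(left, 4), straight(2)

start: (-1, 1) facing left
step 1 (arc(left, 4)): (-5, -3) facing down
step 2 (straight(2)): (-5, -5) facing down
minimal: 2 command(s), checked below 2.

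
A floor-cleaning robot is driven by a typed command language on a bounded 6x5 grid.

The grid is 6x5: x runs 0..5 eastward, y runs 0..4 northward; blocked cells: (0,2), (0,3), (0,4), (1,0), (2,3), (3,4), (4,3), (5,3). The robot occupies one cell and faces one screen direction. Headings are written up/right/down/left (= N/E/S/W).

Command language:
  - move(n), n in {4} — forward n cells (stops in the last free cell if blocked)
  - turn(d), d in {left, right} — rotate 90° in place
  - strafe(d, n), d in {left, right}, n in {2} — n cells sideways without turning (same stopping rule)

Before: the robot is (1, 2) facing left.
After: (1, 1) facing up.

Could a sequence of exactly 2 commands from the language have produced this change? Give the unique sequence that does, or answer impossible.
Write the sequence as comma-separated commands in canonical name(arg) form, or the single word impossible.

strafe(left, 2), turn(right)

key: strafe(left, 2) is stopped early by the blocked cell at (1,0)
initial: (1, 2) facing left
t=1 strafe(left, 2) ⇒ (1, 1) facing left
t=2 turn(right) ⇒ (1, 1) facing up
uniquely the one of 25 2-step routes that fits.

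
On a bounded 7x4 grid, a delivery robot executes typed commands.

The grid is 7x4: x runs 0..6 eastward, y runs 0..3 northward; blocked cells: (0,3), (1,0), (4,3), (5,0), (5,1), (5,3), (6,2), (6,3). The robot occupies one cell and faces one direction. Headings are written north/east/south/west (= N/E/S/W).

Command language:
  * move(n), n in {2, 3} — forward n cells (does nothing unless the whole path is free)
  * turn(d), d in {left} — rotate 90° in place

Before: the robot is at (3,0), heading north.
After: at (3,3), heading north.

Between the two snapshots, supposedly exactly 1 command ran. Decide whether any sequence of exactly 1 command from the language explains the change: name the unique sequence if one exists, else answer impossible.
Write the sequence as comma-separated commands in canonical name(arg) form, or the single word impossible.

move(3)

key: still facing N — the one step turns nothing
start: at (3,0), heading north
1. move(3) → at (3,3), heading north
no other 1-command option fits: unique.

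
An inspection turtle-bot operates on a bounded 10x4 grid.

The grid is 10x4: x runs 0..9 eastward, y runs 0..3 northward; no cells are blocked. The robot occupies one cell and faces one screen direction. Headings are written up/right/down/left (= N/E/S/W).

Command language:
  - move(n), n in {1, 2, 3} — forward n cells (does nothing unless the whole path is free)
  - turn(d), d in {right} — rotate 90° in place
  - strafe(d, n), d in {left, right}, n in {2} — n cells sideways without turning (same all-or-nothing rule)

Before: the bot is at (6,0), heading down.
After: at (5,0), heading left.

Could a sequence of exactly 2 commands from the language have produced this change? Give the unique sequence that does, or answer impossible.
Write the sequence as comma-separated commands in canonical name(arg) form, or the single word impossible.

turn(right), move(1)

key: position moved to (5,0) AND the heading swung to W — translation plus rotation needed
t0: at (6,0), heading down
step 1 (turn(right)): at (6,0), heading left
step 2 (move(1)): at (5,0), heading left
uniquely the one of 36 2-step routes that fits.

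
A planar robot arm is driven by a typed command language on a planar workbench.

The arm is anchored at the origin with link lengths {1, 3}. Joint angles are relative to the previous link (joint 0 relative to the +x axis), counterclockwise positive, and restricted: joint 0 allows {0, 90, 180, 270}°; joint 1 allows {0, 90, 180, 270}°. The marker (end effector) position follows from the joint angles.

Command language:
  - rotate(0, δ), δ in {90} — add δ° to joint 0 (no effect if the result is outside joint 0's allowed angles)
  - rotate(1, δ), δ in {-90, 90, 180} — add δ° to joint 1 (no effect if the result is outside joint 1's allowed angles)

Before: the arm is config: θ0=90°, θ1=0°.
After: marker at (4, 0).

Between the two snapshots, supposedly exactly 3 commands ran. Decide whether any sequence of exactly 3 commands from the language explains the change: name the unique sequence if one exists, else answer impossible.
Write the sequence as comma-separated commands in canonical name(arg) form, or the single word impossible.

t0: config: θ0=90°, θ1=0°
step 1 (rotate(0, 90)): config: θ0=180°, θ1=0°
step 2 (rotate(0, 90)): config: θ0=270°, θ1=0°
step 3 (rotate(0, 90)): config: θ0=0°, θ1=0°
no rival 3-sequence matches.

rotate(0, 90), rotate(0, 90), rotate(0, 90)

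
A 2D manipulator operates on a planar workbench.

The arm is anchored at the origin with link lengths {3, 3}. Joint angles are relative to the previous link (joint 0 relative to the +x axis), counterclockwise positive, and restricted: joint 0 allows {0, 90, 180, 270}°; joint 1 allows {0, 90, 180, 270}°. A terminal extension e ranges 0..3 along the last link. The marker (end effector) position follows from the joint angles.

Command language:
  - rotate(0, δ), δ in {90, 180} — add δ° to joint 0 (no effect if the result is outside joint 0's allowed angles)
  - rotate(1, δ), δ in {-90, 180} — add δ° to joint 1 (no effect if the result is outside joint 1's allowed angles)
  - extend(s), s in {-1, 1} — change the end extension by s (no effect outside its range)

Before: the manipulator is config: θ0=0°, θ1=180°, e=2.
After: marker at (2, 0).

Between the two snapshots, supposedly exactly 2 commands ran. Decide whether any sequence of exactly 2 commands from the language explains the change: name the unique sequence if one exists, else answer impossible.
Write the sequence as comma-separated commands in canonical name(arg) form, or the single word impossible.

rotate(0, 90), rotate(0, 90)

from: config: θ0=0°, θ1=180°, e=2
step 1 (rotate(0, 90)): config: θ0=90°, θ1=180°, e=2
step 2 (rotate(0, 90)): config: θ0=180°, θ1=180°, e=2
all 36 alternatives checked — unique.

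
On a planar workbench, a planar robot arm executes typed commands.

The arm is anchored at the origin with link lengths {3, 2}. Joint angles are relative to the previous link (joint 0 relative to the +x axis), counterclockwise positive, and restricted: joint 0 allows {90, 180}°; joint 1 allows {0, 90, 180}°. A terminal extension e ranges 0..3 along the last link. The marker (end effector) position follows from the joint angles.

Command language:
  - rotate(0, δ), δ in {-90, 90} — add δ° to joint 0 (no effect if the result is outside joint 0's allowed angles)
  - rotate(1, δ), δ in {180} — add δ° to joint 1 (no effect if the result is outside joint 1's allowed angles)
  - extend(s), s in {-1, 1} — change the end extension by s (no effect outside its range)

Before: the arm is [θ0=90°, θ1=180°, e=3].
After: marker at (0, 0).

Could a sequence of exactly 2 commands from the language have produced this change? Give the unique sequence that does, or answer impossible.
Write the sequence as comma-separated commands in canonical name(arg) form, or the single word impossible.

start: [θ0=90°, θ1=180°, e=3]
1. extend(-1) → [θ0=90°, θ1=180°, e=2]
2. extend(-1) → [θ0=90°, θ1=180°, e=1]
no other 2-command option fits: unique.

extend(-1), extend(-1)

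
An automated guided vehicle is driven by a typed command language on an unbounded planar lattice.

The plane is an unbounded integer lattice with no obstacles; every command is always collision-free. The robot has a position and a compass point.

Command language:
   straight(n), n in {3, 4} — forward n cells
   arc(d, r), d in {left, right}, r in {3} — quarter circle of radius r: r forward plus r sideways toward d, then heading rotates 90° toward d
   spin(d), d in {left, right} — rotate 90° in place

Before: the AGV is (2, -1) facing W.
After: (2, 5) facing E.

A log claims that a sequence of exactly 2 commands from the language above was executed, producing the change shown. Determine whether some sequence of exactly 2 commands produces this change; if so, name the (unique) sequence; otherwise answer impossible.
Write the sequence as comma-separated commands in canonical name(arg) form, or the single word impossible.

arc(right, 3), arc(right, 3)

key: cell and facing (now E) both changed — the 2 commands mix motion and turning
t0: (2, -1) facing W
[1] after arc(right, 3): (-1, 2) facing N
[2] after arc(right, 3): (2, 5) facing E
no other 2-command option fits: unique.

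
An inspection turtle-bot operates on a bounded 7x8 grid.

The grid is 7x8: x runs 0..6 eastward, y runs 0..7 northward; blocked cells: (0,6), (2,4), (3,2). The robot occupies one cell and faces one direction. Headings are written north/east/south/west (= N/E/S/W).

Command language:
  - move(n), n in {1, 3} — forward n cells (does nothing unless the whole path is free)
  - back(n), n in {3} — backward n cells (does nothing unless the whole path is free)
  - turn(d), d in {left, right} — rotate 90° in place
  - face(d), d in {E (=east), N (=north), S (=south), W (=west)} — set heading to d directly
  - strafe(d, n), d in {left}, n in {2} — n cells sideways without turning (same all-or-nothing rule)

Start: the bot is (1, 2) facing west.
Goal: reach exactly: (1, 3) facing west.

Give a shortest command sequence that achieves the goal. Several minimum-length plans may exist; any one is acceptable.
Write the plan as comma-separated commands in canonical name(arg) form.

t0: (1, 2) facing west
t=1 face(N) ⇒ (1, 2) facing north
t=2 move(1) ⇒ (1, 3) facing north
t=3 turn(left) ⇒ (1, 3) facing west
shorter routes all fall short; 3 is best.

face(N), move(1), turn(left)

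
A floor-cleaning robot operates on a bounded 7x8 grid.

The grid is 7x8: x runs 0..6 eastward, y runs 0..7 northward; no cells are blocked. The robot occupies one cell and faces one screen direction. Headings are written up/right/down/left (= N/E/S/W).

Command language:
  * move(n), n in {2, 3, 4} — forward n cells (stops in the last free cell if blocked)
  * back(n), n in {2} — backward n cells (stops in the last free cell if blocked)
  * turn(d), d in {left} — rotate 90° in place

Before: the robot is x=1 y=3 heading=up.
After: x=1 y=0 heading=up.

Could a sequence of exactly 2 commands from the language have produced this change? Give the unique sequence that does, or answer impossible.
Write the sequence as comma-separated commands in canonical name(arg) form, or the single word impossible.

key: the second back(2) runs into the grid edge before its full distance
from: x=1 y=3 heading=up
step 1 (back(2)): x=1 y=1 heading=up
step 2 (back(2)): x=1 y=0 heading=up
all 25 alternatives checked — unique.

back(2), back(2)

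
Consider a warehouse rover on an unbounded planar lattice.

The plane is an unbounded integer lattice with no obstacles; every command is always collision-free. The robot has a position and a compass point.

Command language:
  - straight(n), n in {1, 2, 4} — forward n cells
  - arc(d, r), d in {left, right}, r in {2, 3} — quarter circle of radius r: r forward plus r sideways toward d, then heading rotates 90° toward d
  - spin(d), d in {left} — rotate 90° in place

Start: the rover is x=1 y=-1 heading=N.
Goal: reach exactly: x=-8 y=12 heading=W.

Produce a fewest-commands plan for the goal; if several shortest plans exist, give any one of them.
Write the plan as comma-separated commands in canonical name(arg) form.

arc(left, 3), arc(right, 3), straight(4), arc(left, 3)

from: x=1 y=-1 heading=N
step 1 (arc(left, 3)): x=-2 y=2 heading=W
step 2 (arc(right, 3)): x=-5 y=5 heading=N
step 3 (straight(4)): x=-5 y=9 heading=N
step 4 (arc(left, 3)): x=-8 y=12 heading=W
no 3-step plan works, so 4 is optimal.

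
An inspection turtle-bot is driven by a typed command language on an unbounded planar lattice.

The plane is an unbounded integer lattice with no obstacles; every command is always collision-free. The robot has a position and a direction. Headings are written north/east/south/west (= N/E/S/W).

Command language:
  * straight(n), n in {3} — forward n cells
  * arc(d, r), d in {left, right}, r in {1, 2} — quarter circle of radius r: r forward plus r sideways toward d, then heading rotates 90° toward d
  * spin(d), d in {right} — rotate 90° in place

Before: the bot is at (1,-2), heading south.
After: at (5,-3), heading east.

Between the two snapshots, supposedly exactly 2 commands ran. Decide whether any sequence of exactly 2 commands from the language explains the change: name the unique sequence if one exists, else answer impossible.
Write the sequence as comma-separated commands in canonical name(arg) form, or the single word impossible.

key: order matters: swapping arc(left, 1) and straight(3) lands elsewhere
from: at (1,-2), heading south
step 1 (arc(left, 1)): at (2,-3), heading east
step 2 (straight(3)): at (5,-3), heading east
uniquely the one of 36 2-step routes that fits.

arc(left, 1), straight(3)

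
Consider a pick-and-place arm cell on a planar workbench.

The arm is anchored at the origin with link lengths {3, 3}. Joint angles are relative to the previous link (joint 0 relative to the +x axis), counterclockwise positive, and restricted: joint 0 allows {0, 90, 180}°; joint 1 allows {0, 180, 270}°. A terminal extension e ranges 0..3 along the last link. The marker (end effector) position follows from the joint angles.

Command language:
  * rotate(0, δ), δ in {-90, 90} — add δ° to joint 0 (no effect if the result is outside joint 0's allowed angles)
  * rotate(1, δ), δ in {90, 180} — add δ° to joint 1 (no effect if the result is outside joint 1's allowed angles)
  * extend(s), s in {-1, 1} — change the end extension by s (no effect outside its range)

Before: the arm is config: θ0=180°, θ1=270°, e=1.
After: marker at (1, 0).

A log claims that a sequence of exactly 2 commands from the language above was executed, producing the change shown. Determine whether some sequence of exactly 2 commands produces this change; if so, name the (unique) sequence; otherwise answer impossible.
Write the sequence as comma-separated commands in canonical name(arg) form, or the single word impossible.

rotate(1, 90), rotate(1, 180)

key: running rotate(1, 180) before rotate(1, 90) would end elsewhere — order is forced
start: config: θ0=180°, θ1=270°, e=1
[1] after rotate(1, 90): config: θ0=180°, θ1=0°, e=1
[2] after rotate(1, 180): config: θ0=180°, θ1=180°, e=1
uniquely the one of 36 2-step routes that fits.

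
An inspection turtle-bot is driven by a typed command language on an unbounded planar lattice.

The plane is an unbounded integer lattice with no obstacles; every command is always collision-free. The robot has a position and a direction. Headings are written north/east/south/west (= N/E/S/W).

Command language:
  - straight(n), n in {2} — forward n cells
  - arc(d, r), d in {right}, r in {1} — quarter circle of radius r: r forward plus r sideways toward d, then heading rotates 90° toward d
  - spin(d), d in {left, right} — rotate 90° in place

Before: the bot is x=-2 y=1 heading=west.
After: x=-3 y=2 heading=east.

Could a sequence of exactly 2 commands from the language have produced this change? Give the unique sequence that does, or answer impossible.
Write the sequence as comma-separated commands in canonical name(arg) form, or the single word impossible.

key: running spin(right) before arc(right, 1) would end elsewhere — order is forced
start: x=-2 y=1 heading=west
1. arc(right, 1) → x=-3 y=2 heading=north
2. spin(right) → x=-3 y=2 heading=east
all 16 alternatives checked — unique.

arc(right, 1), spin(right)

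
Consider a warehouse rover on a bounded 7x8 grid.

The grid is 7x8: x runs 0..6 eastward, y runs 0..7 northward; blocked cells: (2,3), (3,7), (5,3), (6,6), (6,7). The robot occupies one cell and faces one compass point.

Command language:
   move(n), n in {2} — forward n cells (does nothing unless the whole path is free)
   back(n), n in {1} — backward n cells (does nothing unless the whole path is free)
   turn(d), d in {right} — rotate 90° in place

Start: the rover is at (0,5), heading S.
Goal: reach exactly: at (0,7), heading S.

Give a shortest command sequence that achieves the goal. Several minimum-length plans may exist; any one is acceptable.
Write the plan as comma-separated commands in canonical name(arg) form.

back(1), back(1)

from: at (0,5), heading S
[1] after back(1): at (0,6), heading S
[2] after back(1): at (0,7), heading S
shorter routes all fall short; 2 is best.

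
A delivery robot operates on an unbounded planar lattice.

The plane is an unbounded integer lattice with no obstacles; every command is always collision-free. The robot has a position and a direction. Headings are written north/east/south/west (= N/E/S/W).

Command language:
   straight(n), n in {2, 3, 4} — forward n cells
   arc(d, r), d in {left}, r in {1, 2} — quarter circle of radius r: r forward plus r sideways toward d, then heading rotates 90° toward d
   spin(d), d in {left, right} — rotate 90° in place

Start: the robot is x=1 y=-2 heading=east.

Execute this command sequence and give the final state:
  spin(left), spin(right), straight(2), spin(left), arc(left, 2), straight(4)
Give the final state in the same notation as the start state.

x=-3 y=0 heading=west

from: x=1 y=-2 heading=east
step 1 (spin(left)): x=1 y=-2 heading=north
step 2 (spin(right)): x=1 y=-2 heading=east
step 3 (straight(2)): x=3 y=-2 heading=east
step 4 (spin(left)): x=3 y=-2 heading=north
step 5 (arc(left, 2)): x=1 y=0 heading=west
step 6 (straight(4)): x=-3 y=0 heading=west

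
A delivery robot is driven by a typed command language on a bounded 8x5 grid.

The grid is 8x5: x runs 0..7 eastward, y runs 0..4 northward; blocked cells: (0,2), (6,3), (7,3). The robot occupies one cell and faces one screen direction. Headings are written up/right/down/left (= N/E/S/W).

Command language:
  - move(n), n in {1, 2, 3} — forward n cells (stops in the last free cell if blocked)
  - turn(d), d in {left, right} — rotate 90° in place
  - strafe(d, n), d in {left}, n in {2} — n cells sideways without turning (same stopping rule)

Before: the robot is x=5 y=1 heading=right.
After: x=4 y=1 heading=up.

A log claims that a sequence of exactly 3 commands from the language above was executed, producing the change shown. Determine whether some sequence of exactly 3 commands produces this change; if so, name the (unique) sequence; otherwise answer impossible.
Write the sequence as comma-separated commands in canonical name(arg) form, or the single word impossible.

move(1), turn(left), strafe(left, 2)

key: running strafe(left, 2) before move(1) would end elsewhere — order is forced
start: x=5 y=1 heading=right
step 1 (move(1)): x=6 y=1 heading=right
step 2 (turn(left)): x=6 y=1 heading=up
step 3 (strafe(left, 2)): x=4 y=1 heading=up
all 216 alternatives checked — unique.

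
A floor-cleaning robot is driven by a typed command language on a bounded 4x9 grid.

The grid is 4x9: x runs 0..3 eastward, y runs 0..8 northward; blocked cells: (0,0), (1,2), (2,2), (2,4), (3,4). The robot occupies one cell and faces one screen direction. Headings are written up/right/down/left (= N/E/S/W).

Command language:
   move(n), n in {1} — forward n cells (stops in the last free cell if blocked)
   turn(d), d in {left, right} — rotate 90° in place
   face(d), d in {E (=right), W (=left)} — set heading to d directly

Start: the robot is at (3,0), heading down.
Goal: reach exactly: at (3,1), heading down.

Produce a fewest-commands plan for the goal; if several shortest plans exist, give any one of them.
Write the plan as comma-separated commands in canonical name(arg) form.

turn(left), turn(left), move(1), turn(left), turn(left)

start: at (3,0), heading down
[1] after turn(left): at (3,0), heading right
[2] after turn(left): at (3,0), heading up
[3] after move(1): at (3,1), heading up
[4] after turn(left): at (3,1), heading left
[5] after turn(left): at (3,1), heading down
minimal: 5 command(s), checked below 5.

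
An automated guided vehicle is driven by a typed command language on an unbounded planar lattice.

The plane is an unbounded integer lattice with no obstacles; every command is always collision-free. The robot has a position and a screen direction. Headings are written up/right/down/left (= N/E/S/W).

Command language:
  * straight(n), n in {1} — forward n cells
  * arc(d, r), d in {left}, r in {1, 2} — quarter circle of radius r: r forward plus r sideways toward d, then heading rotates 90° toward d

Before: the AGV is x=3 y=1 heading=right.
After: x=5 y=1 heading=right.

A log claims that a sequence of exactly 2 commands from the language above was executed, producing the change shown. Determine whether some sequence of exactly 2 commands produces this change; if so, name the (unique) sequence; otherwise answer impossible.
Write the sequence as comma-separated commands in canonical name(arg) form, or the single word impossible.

straight(1), straight(1)

key: heading stays E — no command in the sequence turns
initial: x=3 y=1 heading=right
step 1 (straight(1)): x=4 y=1 heading=right
step 2 (straight(1)): x=5 y=1 heading=right
uniquely the one of 9 2-step routes that fits.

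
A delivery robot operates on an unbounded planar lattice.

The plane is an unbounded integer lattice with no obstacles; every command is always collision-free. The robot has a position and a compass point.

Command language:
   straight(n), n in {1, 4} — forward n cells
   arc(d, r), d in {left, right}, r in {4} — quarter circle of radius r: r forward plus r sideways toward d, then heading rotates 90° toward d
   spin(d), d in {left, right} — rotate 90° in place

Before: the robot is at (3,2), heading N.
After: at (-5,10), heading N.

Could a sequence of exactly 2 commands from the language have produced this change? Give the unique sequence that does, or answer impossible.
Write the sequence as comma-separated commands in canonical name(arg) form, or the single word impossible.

arc(left, 4), arc(right, 4)

key: still facing N at the end — net rotation zero over 2 steps
start: at (3,2), heading N
1. arc(left, 4) → at (-1,6), heading W
2. arc(right, 4) → at (-5,10), heading N
uniquely the one of 36 2-step routes that fits.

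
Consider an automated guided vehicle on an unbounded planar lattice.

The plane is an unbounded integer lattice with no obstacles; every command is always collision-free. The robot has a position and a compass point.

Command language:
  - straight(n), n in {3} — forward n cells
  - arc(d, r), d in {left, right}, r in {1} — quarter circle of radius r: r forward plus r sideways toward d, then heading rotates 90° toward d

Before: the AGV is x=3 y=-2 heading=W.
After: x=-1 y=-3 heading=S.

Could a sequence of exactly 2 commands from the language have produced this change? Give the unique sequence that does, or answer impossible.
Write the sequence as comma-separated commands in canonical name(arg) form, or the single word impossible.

straight(3), arc(left, 1)

key: order matters: swapping straight(3) and arc(left, 1) lands elsewhere
begin: x=3 y=-2 heading=W
step 1 (straight(3)): x=0 y=-2 heading=W
step 2 (arc(left, 1)): x=-1 y=-3 heading=S
uniquely the one of 9 2-step routes that fits.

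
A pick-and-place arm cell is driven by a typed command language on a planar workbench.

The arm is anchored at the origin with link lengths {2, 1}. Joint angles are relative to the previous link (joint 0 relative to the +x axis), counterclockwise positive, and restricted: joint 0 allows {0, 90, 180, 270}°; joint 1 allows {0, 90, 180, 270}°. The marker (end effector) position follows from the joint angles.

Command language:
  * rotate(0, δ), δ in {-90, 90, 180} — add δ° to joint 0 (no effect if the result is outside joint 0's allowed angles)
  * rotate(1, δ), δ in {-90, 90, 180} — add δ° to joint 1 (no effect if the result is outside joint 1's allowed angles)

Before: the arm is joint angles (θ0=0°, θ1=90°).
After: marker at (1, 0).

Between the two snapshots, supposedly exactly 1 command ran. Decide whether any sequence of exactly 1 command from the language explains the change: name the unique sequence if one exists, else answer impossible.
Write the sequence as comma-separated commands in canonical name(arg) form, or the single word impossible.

rotate(1, 90)

begin: joint angles (θ0=0°, θ1=90°)
t=1 rotate(1, 90) ⇒ joint angles (θ0=0°, θ1=180°)
no other 1-command option fits: unique.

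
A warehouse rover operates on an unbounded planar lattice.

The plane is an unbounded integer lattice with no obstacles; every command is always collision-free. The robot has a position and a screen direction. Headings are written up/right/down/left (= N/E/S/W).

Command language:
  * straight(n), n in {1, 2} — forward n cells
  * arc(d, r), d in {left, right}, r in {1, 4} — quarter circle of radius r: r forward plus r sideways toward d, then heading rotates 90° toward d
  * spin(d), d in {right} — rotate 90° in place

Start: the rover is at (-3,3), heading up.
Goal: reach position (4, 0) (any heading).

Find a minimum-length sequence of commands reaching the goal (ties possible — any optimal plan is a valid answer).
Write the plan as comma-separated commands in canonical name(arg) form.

begin: at (-3,3), heading up
t=1 arc(right, 1) ⇒ at (-2,4), heading right
t=2 straight(2) ⇒ at (0,4), heading right
t=3 arc(right, 4) ⇒ at (4,0), heading down
shorter routes all fall short; 3 is best.

arc(right, 1), straight(2), arc(right, 4)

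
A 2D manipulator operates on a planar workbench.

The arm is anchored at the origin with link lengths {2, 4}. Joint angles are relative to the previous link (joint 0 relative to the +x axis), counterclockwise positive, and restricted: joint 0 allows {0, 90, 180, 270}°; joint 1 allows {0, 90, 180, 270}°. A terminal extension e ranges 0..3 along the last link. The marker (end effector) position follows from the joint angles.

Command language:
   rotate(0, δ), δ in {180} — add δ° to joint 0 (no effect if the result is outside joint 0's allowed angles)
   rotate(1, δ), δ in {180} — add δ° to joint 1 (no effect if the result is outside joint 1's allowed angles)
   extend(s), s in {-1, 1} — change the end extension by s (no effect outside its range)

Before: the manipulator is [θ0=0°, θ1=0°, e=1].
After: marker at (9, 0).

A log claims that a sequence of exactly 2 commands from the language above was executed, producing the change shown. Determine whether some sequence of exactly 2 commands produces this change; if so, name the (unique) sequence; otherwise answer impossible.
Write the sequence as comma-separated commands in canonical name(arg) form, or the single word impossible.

start: [θ0=0°, θ1=0°, e=1]
step 1 (extend(1)): [θ0=0°, θ1=0°, e=2]
step 2 (extend(1)): [θ0=0°, θ1=0°, e=3]
uniquely the one of 16 2-step routes that fits.

extend(1), extend(1)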